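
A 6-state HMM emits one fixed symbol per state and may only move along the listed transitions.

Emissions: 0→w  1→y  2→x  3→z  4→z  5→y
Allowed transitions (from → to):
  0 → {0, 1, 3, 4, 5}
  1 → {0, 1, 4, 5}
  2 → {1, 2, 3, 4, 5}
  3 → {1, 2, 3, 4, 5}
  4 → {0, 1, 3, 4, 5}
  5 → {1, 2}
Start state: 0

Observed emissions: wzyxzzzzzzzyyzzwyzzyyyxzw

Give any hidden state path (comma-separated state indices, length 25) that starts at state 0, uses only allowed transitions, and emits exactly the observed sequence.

  t0 'w' -> {0}, take 0 (start)
  t1 'z' -> {3,4}, take 4 (0->4 ok)
  t2 'y' -> {1,5}, take 5 (4->5 ok)
  t3 'x' -> {2}, take 2 (5->2 ok)
  t4 'z' -> {3,4}, take 3 (2->3 ok)
  t5 'z' -> {3,4}, take 4 (3->4 ok)
  t6 'z' -> {3,4}, take 3 (4->3 ok)
  t7 'z' -> {3,4}, take 4 (3->4 ok)
  t8 'z' -> {3,4}, take 3 (4->3 ok)
  t9 'z' -> {3,4}, take 4 (3->4 ok)
  t10 'z' -> {3,4}, take 3 (4->3 ok)
  t11 'y' -> {1,5}, take 5 (3->5 ok)
  t12 'y' -> {1,5}, take 1 (5->1 ok)
  t13 'z' -> {3,4}, take 4 (1->4 ok)
  t14 'z' -> {3,4}, take 4 (4->4 ok)
  t15 'w' -> {0}, take 0 (4->0 ok)
  t16 'y' -> {1,5}, take 1 (0->1 ok)
  t17 'z' -> {3,4}, take 4 (1->4 ok)
  t18 'z' -> {3,4}, take 4 (4->4 ok)
  t19 'y' -> {1,5}, take 1 (4->1 ok)
  t20 'y' -> {1,5}, take 1 (1->1 ok)
  t21 'y' -> {1,5}, take 5 (1->5 ok)
  t22 'x' -> {2}, take 2 (5->2 ok)
  t23 'z' -> {3,4}, take 4 (2->4 ok)
  t24 'w' -> {0}, take 0 (4->0 ok)

0,4,5,2,3,4,3,4,3,4,3,5,1,4,4,0,1,4,4,1,1,5,2,4,0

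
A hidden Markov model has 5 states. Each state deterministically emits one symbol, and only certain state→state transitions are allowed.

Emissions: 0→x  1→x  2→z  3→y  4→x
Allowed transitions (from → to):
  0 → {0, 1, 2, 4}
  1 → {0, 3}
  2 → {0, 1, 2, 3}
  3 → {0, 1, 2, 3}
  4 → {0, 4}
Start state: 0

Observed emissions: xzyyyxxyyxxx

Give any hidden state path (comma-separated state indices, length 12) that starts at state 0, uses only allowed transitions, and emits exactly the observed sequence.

  pos 0: x in {0,1,4}, choose 0; start
  pos 1: z in {2}, choose 2; 0->2 ok
  pos 2: y in {3}, choose 3; 2->3 ok
  pos 3: y in {3}, choose 3; 3->3 ok
  pos 4: y in {3}, choose 3; 3->3 ok
  pos 5: x in {0,1,4}, choose 0; 3->0 ok
  pos 6: x in {0,1,4}, choose 1; 0->1 ok
  pos 7: y in {3}, choose 3; 1->3 ok
  pos 8: y in {3}, choose 3; 3->3 ok
  pos 9: x in {0,1,4}, choose 0; 3->0 ok
  pos 10: x in {0,1,4}, choose 4; 0->4 ok
  pos 11: x in {0,1,4}, choose 4; 4->4 ok

0,2,3,3,3,0,1,3,3,0,4,4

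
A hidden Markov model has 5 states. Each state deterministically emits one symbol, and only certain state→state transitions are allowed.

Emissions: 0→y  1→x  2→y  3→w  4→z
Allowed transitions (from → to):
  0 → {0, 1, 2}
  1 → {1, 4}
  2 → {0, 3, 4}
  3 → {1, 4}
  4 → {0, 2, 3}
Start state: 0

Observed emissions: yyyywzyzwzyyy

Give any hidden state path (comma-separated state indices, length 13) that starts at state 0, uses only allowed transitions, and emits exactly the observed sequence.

  [0] y  {0,2}  => 0  start
  [1] y  {0,2}  => 0  0->0 ok
  [2] y  {0,2}  => 0  0->0 ok
  [3] y  {0,2}  => 2  0->2 ok
  [4] w  {3}  => 3  2->3 ok
  [5] z  {4}  => 4  3->4 ok
  [6] y  {0,2}  => 2  4->2 ok
  [7] z  {4}  => 4  2->4 ok
  [8] w  {3}  => 3  4->3 ok
  [9] z  {4}  => 4  3->4 ok
  [10] y  {0,2}  => 0  4->0 ok
  [11] y  {0,2}  => 0  0->0 ok
  [12] y  {0,2}  => 2  0->2 ok

0,0,0,2,3,4,2,4,3,4,0,0,2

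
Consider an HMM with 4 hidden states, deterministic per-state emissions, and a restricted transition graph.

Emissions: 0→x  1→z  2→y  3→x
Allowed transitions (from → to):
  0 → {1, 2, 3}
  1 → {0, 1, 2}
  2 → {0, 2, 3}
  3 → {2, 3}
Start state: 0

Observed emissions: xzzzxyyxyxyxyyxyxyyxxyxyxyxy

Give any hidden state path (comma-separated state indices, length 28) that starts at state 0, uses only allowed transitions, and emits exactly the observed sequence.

  pos 0: x in {0,3}, choose 0; start
  pos 1: z in {1}, choose 1; 0->1 ok
  pos 2: z in {1}, choose 1; 1->1 ok
  pos 3: z in {1}, choose 1; 1->1 ok
  pos 4: x in {0,3}, choose 0; 1->0 ok
  pos 5: y in {2}, choose 2; 0->2 ok
  pos 6: y in {2}, choose 2; 2->2 ok
  pos 7: x in {0,3}, choose 0; 2->0 ok
  pos 8: y in {2}, choose 2; 0->2 ok
  pos 9: x in {0,3}, choose 0; 2->0 ok
  pos 10: y in {2}, choose 2; 0->2 ok
  pos 11: x in {0,3}, choose 3; 2->3 ok
  pos 12: y in {2}, choose 2; 3->2 ok
  pos 13: y in {2}, choose 2; 2->2 ok
  pos 14: x in {0,3}, choose 0; 2->0 ok
  pos 15: y in {2}, choose 2; 0->2 ok
  pos 16: x in {0,3}, choose 3; 2->3 ok
  pos 17: y in {2}, choose 2; 3->2 ok
  pos 18: y in {2}, choose 2; 2->2 ok
  pos 19: x in {0,3}, choose 3; 2->3 ok
  pos 20: x in {0,3}, choose 3; 3->3 ok
  pos 21: y in {2}, choose 2; 3->2 ok
  pos 22: x in {0,3}, choose 0; 2->0 ok
  pos 23: y in {2}, choose 2; 0->2 ok
  pos 24: x in {0,3}, choose 0; 2->0 ok
  pos 25: y in {2}, choose 2; 0->2 ok
  pos 26: x in {0,3}, choose 3; 2->3 ok
  pos 27: y in {2}, choose 2; 3->2 ok

0,1,1,1,0,2,2,0,2,0,2,3,2,2,0,2,3,2,2,3,3,2,0,2,0,2,3,2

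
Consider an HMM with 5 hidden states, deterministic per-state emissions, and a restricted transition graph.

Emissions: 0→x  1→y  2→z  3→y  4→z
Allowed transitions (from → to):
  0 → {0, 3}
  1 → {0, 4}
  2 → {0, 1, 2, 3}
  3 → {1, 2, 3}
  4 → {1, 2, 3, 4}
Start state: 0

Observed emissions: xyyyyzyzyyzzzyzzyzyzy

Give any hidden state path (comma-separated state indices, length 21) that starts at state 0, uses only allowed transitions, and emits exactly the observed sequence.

0,3,3,3,1,4,3,2,3,1,4,2,2,1,4,2,1,4,1,4,3

  0: obs=x cand={0} pick 0 [start]
  1: obs=y cand={1,3} pick 3 [0->3 ok]
  2: obs=y cand={1,3} pick 3 [3->3 ok]
  3: obs=y cand={1,3} pick 3 [3->3 ok]
  4: obs=y cand={1,3} pick 1 [3->1 ok]
  5: obs=z cand={2,4} pick 4 [1->4 ok]
  6: obs=y cand={1,3} pick 3 [4->3 ok]
  7: obs=z cand={2,4} pick 2 [3->2 ok]
  8: obs=y cand={1,3} pick 3 [2->3 ok]
  9: obs=y cand={1,3} pick 1 [3->1 ok]
  10: obs=z cand={2,4} pick 4 [1->4 ok]
  11: obs=z cand={2,4} pick 2 [4->2 ok]
  12: obs=z cand={2,4} pick 2 [2->2 ok]
  13: obs=y cand={1,3} pick 1 [2->1 ok]
  14: obs=z cand={2,4} pick 4 [1->4 ok]
  15: obs=z cand={2,4} pick 2 [4->2 ok]
  16: obs=y cand={1,3} pick 1 [2->1 ok]
  17: obs=z cand={2,4} pick 4 [1->4 ok]
  18: obs=y cand={1,3} pick 1 [4->1 ok]
  19: obs=z cand={2,4} pick 4 [1->4 ok]
  20: obs=y cand={1,3} pick 3 [4->3 ok]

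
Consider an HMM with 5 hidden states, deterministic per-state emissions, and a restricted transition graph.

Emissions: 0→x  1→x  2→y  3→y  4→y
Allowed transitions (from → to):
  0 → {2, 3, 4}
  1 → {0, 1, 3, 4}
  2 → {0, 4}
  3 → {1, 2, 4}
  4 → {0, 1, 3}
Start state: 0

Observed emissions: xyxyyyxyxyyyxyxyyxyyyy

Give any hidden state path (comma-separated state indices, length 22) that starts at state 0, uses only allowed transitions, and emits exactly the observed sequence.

  [0] x  {0,1}  => 0  start
  [1] y  {2,3,4}  => 2  0->2 ok
  [2] x  {0,1}  => 0  2->0 ok
  [3] y  {2,3,4}  => 3  0->3 ok
  [4] y  {2,3,4}  => 2  3->2 ok
  [5] y  {2,3,4}  => 4  2->4 ok
  [6] x  {0,1}  => 0  4->0 ok
  [7] y  {2,3,4}  => 2  0->2 ok
  [8] x  {0,1}  => 0  2->0 ok
  [9] y  {2,3,4}  => 4  0->4 ok
  [10] y  {2,3,4}  => 3  4->3 ok
  [11] y  {2,3,4}  => 2  3->2 ok
  [12] x  {0,1}  => 0  2->0 ok
  [13] y  {2,3,4}  => 2  0->2 ok
  [14] x  {0,1}  => 0  2->0 ok
  [15] y  {2,3,4}  => 3  0->3 ok
  [16] y  {2,3,4}  => 4  3->4 ok
  [17] x  {0,1}  => 0  4->0 ok
  [18] y  {2,3,4}  => 2  0->2 ok
  [19] y  {2,3,4}  => 4  2->4 ok
  [20] y  {2,3,4}  => 3  4->3 ok
  [21] y  {2,3,4}  => 4  3->4 ok

0,2,0,3,2,4,0,2,0,4,3,2,0,2,0,3,4,0,2,4,3,4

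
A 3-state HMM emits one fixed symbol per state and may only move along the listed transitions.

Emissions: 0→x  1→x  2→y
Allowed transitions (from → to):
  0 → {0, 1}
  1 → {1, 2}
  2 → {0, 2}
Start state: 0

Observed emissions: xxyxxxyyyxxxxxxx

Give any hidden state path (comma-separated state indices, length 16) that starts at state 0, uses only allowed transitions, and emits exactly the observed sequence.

  [0] x  {0,1}  => 0  start
  [1] x  {0,1}  => 1  0->1 ok
  [2] y  {2}  => 2  1->2 ok
  [3] x  {0,1}  => 0  2->0 ok
  [4] x  {0,1}  => 0  0->0 ok
  [5] x  {0,1}  => 1  0->1 ok
  [6] y  {2}  => 2  1->2 ok
  [7] y  {2}  => 2  2->2 ok
  [8] y  {2}  => 2  2->2 ok
  [9] x  {0,1}  => 0  2->0 ok
  [10] x  {0,1}  => 0  0->0 ok
  [11] x  {0,1}  => 1  0->1 ok
  [12] x  {0,1}  => 1  1->1 ok
  [13] x  {0,1}  => 1  1->1 ok
  [14] x  {0,1}  => 1  1->1 ok
  [15] x  {0,1}  => 1  1->1 ok

0,1,2,0,0,1,2,2,2,0,0,1,1,1,1,1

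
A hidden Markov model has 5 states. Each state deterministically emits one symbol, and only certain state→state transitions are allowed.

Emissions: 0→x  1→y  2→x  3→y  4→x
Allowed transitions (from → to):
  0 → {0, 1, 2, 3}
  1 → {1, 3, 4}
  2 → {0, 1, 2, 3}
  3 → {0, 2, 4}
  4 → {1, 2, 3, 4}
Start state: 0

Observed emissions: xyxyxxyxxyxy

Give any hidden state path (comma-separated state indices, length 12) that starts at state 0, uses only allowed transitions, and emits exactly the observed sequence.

0,3,4,1,4,2,1,4,2,3,2,3

  pos 0: x in {0,2,4}, choose 0; start
  pos 1: y in {1,3}, choose 3; 0->3 ok
  pos 2: x in {0,2,4}, choose 4; 3->4 ok
  pos 3: y in {1,3}, choose 1; 4->1 ok
  pos 4: x in {0,2,4}, choose 4; 1->4 ok
  pos 5: x in {0,2,4}, choose 2; 4->2 ok
  pos 6: y in {1,3}, choose 1; 2->1 ok
  pos 7: x in {0,2,4}, choose 4; 1->4 ok
  pos 8: x in {0,2,4}, choose 2; 4->2 ok
  pos 9: y in {1,3}, choose 3; 2->3 ok
  pos 10: x in {0,2,4}, choose 2; 3->2 ok
  pos 11: y in {1,3}, choose 3; 2->3 ok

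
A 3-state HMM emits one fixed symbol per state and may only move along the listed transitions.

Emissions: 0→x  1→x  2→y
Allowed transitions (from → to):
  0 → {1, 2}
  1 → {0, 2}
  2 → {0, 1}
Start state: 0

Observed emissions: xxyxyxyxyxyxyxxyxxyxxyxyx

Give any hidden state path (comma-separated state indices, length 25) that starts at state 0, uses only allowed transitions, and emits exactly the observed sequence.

  pos 0: x in {0,1}, choose 0; start
  pos 1: x in {0,1}, choose 1; 0->1 ok
  pos 2: y in {2}, choose 2; 1->2 ok
  pos 3: x in {0,1}, choose 0; 2->0 ok
  pos 4: y in {2}, choose 2; 0->2 ok
  pos 5: x in {0,1}, choose 0; 2->0 ok
  pos 6: y in {2}, choose 2; 0->2 ok
  pos 7: x in {0,1}, choose 1; 2->1 ok
  pos 8: y in {2}, choose 2; 1->2 ok
  pos 9: x in {0,1}, choose 0; 2->0 ok
  pos 10: y in {2}, choose 2; 0->2 ok
  pos 11: x in {0,1}, choose 1; 2->1 ok
  pos 12: y in {2}, choose 2; 1->2 ok
  pos 13: x in {0,1}, choose 0; 2->0 ok
  pos 14: x in {0,1}, choose 1; 0->1 ok
  pos 15: y in {2}, choose 2; 1->2 ok
  pos 16: x in {0,1}, choose 1; 2->1 ok
  pos 17: x in {0,1}, choose 0; 1->0 ok
  pos 18: y in {2}, choose 2; 0->2 ok
  pos 19: x in {0,1}, choose 1; 2->1 ok
  pos 20: x in {0,1}, choose 0; 1->0 ok
  pos 21: y in {2}, choose 2; 0->2 ok
  pos 22: x in {0,1}, choose 1; 2->1 ok
  pos 23: y in {2}, choose 2; 1->2 ok
  pos 24: x in {0,1}, choose 1; 2->1 ok

0,1,2,0,2,0,2,1,2,0,2,1,2,0,1,2,1,0,2,1,0,2,1,2,1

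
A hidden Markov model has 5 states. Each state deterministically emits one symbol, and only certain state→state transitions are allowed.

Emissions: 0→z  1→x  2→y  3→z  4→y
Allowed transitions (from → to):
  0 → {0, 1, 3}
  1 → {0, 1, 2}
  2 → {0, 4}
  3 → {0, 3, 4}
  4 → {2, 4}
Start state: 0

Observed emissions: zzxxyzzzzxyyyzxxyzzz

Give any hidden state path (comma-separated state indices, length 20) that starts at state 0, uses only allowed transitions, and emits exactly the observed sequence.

0,0,1,1,2,0,0,0,0,1,2,4,2,0,1,1,2,0,3,3

  pos 0: z in {0,3}, choose 0; start
  pos 1: z in {0,3}, choose 0; 0->0 ok
  pos 2: x in {1}, choose 1; 0->1 ok
  pos 3: x in {1}, choose 1; 1->1 ok
  pos 4: y in {2,4}, choose 2; 1->2 ok
  pos 5: z in {0,3}, choose 0; 2->0 ok
  pos 6: z in {0,3}, choose 0; 0->0 ok
  pos 7: z in {0,3}, choose 0; 0->0 ok
  pos 8: z in {0,3}, choose 0; 0->0 ok
  pos 9: x in {1}, choose 1; 0->1 ok
  pos 10: y in {2,4}, choose 2; 1->2 ok
  pos 11: y in {2,4}, choose 4; 2->4 ok
  pos 12: y in {2,4}, choose 2; 4->2 ok
  pos 13: z in {0,3}, choose 0; 2->0 ok
  pos 14: x in {1}, choose 1; 0->1 ok
  pos 15: x in {1}, choose 1; 1->1 ok
  pos 16: y in {2,4}, choose 2; 1->2 ok
  pos 17: z in {0,3}, choose 0; 2->0 ok
  pos 18: z in {0,3}, choose 3; 0->3 ok
  pos 19: z in {0,3}, choose 3; 3->3 ok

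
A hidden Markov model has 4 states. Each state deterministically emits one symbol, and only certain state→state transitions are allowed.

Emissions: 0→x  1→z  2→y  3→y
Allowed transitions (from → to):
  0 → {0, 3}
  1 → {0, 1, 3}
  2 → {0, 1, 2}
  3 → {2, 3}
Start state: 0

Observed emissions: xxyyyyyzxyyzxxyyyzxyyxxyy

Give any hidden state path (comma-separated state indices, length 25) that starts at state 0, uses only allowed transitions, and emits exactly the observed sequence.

0,0,3,3,3,2,2,1,0,3,2,1,0,0,3,3,2,1,0,3,2,0,0,3,3

  pos 0: x in {0}, choose 0; start
  pos 1: x in {0}, choose 0; 0->0 ok
  pos 2: y in {2,3}, choose 3; 0->3 ok
  pos 3: y in {2,3}, choose 3; 3->3 ok
  pos 4: y in {2,3}, choose 3; 3->3 ok
  pos 5: y in {2,3}, choose 2; 3->2 ok
  pos 6: y in {2,3}, choose 2; 2->2 ok
  pos 7: z in {1}, choose 1; 2->1 ok
  pos 8: x in {0}, choose 0; 1->0 ok
  pos 9: y in {2,3}, choose 3; 0->3 ok
  pos 10: y in {2,3}, choose 2; 3->2 ok
  pos 11: z in {1}, choose 1; 2->1 ok
  pos 12: x in {0}, choose 0; 1->0 ok
  pos 13: x in {0}, choose 0; 0->0 ok
  pos 14: y in {2,3}, choose 3; 0->3 ok
  pos 15: y in {2,3}, choose 3; 3->3 ok
  pos 16: y in {2,3}, choose 2; 3->2 ok
  pos 17: z in {1}, choose 1; 2->1 ok
  pos 18: x in {0}, choose 0; 1->0 ok
  pos 19: y in {2,3}, choose 3; 0->3 ok
  pos 20: y in {2,3}, choose 2; 3->2 ok
  pos 21: x in {0}, choose 0; 2->0 ok
  pos 22: x in {0}, choose 0; 0->0 ok
  pos 23: y in {2,3}, choose 3; 0->3 ok
  pos 24: y in {2,3}, choose 3; 3->3 ok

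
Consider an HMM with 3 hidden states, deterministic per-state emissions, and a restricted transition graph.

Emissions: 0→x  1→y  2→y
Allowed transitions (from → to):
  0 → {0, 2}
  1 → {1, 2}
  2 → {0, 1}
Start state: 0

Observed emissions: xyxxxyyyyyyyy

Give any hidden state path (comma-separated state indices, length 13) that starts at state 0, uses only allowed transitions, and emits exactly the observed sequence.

  t0 'x' -> {0}, take 0 (start)
  t1 'y' -> {1,2}, take 2 (0->2 ok)
  t2 'x' -> {0}, take 0 (2->0 ok)
  t3 'x' -> {0}, take 0 (0->0 ok)
  t4 'x' -> {0}, take 0 (0->0 ok)
  t5 'y' -> {1,2}, take 2 (0->2 ok)
  t6 'y' -> {1,2}, take 1 (2->1 ok)
  t7 'y' -> {1,2}, take 2 (1->2 ok)
  t8 'y' -> {1,2}, take 1 (2->1 ok)
  t9 'y' -> {1,2}, take 1 (1->1 ok)
  t10 'y' -> {1,2}, take 1 (1->1 ok)
  t11 'y' -> {1,2}, take 1 (1->1 ok)
  t12 'y' -> {1,2}, take 1 (1->1 ok)

0,2,0,0,0,2,1,2,1,1,1,1,1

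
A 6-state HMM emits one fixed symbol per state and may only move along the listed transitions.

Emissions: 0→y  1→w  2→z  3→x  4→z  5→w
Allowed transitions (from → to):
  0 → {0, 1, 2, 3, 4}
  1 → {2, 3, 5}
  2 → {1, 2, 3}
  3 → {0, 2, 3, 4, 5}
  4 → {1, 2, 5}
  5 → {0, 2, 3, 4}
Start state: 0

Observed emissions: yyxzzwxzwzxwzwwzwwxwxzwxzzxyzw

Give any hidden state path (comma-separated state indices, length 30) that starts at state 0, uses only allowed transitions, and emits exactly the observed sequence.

0,0,3,2,2,1,3,2,1,2,3,5,4,1,5,4,1,5,3,5,3,2,1,3,4,2,3,0,4,1

  pos 0: y in {0}, choose 0; start
  pos 1: y in {0}, choose 0; 0->0 ok
  pos 2: x in {3}, choose 3; 0->3 ok
  pos 3: z in {2,4}, choose 2; 3->2 ok
  pos 4: z in {2,4}, choose 2; 2->2 ok
  pos 5: w in {1,5}, choose 1; 2->1 ok
  pos 6: x in {3}, choose 3; 1->3 ok
  pos 7: z in {2,4}, choose 2; 3->2 ok
  pos 8: w in {1,5}, choose 1; 2->1 ok
  pos 9: z in {2,4}, choose 2; 1->2 ok
  pos 10: x in {3}, choose 3; 2->3 ok
  pos 11: w in {1,5}, choose 5; 3->5 ok
  pos 12: z in {2,4}, choose 4; 5->4 ok
  pos 13: w in {1,5}, choose 1; 4->1 ok
  pos 14: w in {1,5}, choose 5; 1->5 ok
  pos 15: z in {2,4}, choose 4; 5->4 ok
  pos 16: w in {1,5}, choose 1; 4->1 ok
  pos 17: w in {1,5}, choose 5; 1->5 ok
  pos 18: x in {3}, choose 3; 5->3 ok
  pos 19: w in {1,5}, choose 5; 3->5 ok
  pos 20: x in {3}, choose 3; 5->3 ok
  pos 21: z in {2,4}, choose 2; 3->2 ok
  pos 22: w in {1,5}, choose 1; 2->1 ok
  pos 23: x in {3}, choose 3; 1->3 ok
  pos 24: z in {2,4}, choose 4; 3->4 ok
  pos 25: z in {2,4}, choose 2; 4->2 ok
  pos 26: x in {3}, choose 3; 2->3 ok
  pos 27: y in {0}, choose 0; 3->0 ok
  pos 28: z in {2,4}, choose 4; 0->4 ok
  pos 29: w in {1,5}, choose 1; 4->1 ok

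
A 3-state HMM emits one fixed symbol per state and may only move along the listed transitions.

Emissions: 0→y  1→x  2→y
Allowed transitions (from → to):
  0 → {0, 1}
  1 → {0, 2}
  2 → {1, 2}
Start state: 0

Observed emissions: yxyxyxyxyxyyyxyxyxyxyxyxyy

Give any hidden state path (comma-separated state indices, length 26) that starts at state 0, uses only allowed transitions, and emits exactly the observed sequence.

0,1,0,1,0,1,2,1,0,1,0,0,0,1,2,1,0,1,0,1,2,1,2,1,0,0

  0: obs=y cand={0,2} pick 0 [start]
  1: obs=x cand={1} pick 1 [0->1 ok]
  2: obs=y cand={0,2} pick 0 [1->0 ok]
  3: obs=x cand={1} pick 1 [0->1 ok]
  4: obs=y cand={0,2} pick 0 [1->0 ok]
  5: obs=x cand={1} pick 1 [0->1 ok]
  6: obs=y cand={0,2} pick 2 [1->2 ok]
  7: obs=x cand={1} pick 1 [2->1 ok]
  8: obs=y cand={0,2} pick 0 [1->0 ok]
  9: obs=x cand={1} pick 1 [0->1 ok]
  10: obs=y cand={0,2} pick 0 [1->0 ok]
  11: obs=y cand={0,2} pick 0 [0->0 ok]
  12: obs=y cand={0,2} pick 0 [0->0 ok]
  13: obs=x cand={1} pick 1 [0->1 ok]
  14: obs=y cand={0,2} pick 2 [1->2 ok]
  15: obs=x cand={1} pick 1 [2->1 ok]
  16: obs=y cand={0,2} pick 0 [1->0 ok]
  17: obs=x cand={1} pick 1 [0->1 ok]
  18: obs=y cand={0,2} pick 0 [1->0 ok]
  19: obs=x cand={1} pick 1 [0->1 ok]
  20: obs=y cand={0,2} pick 2 [1->2 ok]
  21: obs=x cand={1} pick 1 [2->1 ok]
  22: obs=y cand={0,2} pick 2 [1->2 ok]
  23: obs=x cand={1} pick 1 [2->1 ok]
  24: obs=y cand={0,2} pick 0 [1->0 ok]
  25: obs=y cand={0,2} pick 0 [0->0 ok]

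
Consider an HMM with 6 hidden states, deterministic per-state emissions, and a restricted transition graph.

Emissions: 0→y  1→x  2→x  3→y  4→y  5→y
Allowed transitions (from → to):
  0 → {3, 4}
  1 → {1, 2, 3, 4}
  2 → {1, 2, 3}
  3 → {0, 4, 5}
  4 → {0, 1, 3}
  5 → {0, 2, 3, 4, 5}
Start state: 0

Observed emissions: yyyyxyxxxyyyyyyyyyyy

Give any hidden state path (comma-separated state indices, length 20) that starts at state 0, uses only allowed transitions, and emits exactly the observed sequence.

  t0 'y' -> {0,3,4,5}, take 0 (start)
  t1 'y' -> {0,3,4,5}, take 4 (0->4 ok)
  t2 'y' -> {0,3,4,5}, take 0 (4->0 ok)
  t3 'y' -> {0,3,4,5}, take 4 (0->4 ok)
  t4 'x' -> {1,2}, take 1 (4->1 ok)
  t5 'y' -> {0,3,4,5}, take 4 (1->4 ok)
  t6 'x' -> {1,2}, take 1 (4->1 ok)
  t7 'x' -> {1,2}, take 2 (1->2 ok)
  t8 'x' -> {1,2}, take 2 (2->2 ok)
  t9 'y' -> {0,3,4,5}, take 3 (2->3 ok)
  t10 'y' -> {0,3,4,5}, take 5 (3->5 ok)
  t11 'y' -> {0,3,4,5}, take 0 (5->0 ok)
  t12 'y' -> {0,3,4,5}, take 3 (0->3 ok)
  t13 'y' -> {0,3,4,5}, take 0 (3->0 ok)
  t14 'y' -> {0,3,4,5}, take 3 (0->3 ok)
  t15 'y' -> {0,3,4,5}, take 0 (3->0 ok)
  t16 'y' -> {0,3,4,5}, take 4 (0->4 ok)
  t17 'y' -> {0,3,4,5}, take 0 (4->0 ok)
  t18 'y' -> {0,3,4,5}, take 4 (0->4 ok)
  t19 'y' -> {0,3,4,5}, take 3 (4->3 ok)

0,4,0,4,1,4,1,2,2,3,5,0,3,0,3,0,4,0,4,3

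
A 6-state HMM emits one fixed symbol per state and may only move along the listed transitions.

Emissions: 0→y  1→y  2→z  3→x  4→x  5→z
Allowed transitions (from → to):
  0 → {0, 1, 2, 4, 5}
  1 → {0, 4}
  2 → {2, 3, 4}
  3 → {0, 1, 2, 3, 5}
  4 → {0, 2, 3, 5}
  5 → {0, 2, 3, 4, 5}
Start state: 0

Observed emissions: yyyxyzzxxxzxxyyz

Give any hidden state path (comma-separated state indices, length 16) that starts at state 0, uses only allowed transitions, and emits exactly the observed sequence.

  pos 0: y in {0,1}, choose 0; start
  pos 1: y in {0,1}, choose 1; 0->1 ok
  pos 2: y in {0,1}, choose 0; 1->0 ok
  pos 3: x in {3,4}, choose 4; 0->4 ok
  pos 4: y in {0,1}, choose 0; 4->0 ok
  pos 5: z in {2,5}, choose 2; 0->2 ok
  pos 6: z in {2,5}, choose 2; 2->2 ok
  pos 7: x in {3,4}, choose 3; 2->3 ok
  pos 8: x in {3,4}, choose 3; 3->3 ok
  pos 9: x in {3,4}, choose 3; 3->3 ok
  pos 10: z in {2,5}, choose 2; 3->2 ok
  pos 11: x in {3,4}, choose 3; 2->3 ok
  pos 12: x in {3,4}, choose 3; 3->3 ok
  pos 13: y in {0,1}, choose 0; 3->0 ok
  pos 14: y in {0,1}, choose 0; 0->0 ok
  pos 15: z in {2,5}, choose 2; 0->2 ok

0,1,0,4,0,2,2,3,3,3,2,3,3,0,0,2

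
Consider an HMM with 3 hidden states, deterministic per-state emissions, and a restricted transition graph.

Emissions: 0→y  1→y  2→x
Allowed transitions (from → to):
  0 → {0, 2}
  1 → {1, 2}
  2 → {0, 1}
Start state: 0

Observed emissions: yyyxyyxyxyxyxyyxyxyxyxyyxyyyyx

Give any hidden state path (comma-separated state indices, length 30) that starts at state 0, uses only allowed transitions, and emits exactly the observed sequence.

0,0,0,2,0,0,2,0,2,0,2,1,2,0,0,2,1,2,0,2,1,2,1,1,2,0,0,0,0,2

  [0] y  {0,1}  => 0  start
  [1] y  {0,1}  => 0  0->0 ok
  [2] y  {0,1}  => 0  0->0 ok
  [3] x  {2}  => 2  0->2 ok
  [4] y  {0,1}  => 0  2->0 ok
  [5] y  {0,1}  => 0  0->0 ok
  [6] x  {2}  => 2  0->2 ok
  [7] y  {0,1}  => 0  2->0 ok
  [8] x  {2}  => 2  0->2 ok
  [9] y  {0,1}  => 0  2->0 ok
  [10] x  {2}  => 2  0->2 ok
  [11] y  {0,1}  => 1  2->1 ok
  [12] x  {2}  => 2  1->2 ok
  [13] y  {0,1}  => 0  2->0 ok
  [14] y  {0,1}  => 0  0->0 ok
  [15] x  {2}  => 2  0->2 ok
  [16] y  {0,1}  => 1  2->1 ok
  [17] x  {2}  => 2  1->2 ok
  [18] y  {0,1}  => 0  2->0 ok
  [19] x  {2}  => 2  0->2 ok
  [20] y  {0,1}  => 1  2->1 ok
  [21] x  {2}  => 2  1->2 ok
  [22] y  {0,1}  => 1  2->1 ok
  [23] y  {0,1}  => 1  1->1 ok
  [24] x  {2}  => 2  1->2 ok
  [25] y  {0,1}  => 0  2->0 ok
  [26] y  {0,1}  => 0  0->0 ok
  [27] y  {0,1}  => 0  0->0 ok
  [28] y  {0,1}  => 0  0->0 ok
  [29] x  {2}  => 2  0->2 ok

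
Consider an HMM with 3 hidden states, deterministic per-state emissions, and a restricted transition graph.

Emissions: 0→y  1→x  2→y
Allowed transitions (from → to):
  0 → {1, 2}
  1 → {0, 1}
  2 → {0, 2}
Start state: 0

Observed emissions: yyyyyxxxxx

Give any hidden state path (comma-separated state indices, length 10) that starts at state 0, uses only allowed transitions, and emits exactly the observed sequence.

  [0] y  {0,2}  => 0  start
  [1] y  {0,2}  => 2  0->2 ok
  [2] y  {0,2}  => 2  2->2 ok
  [3] y  {0,2}  => 2  2->2 ok
  [4] y  {0,2}  => 0  2->0 ok
  [5] x  {1}  => 1  0->1 ok
  [6] x  {1}  => 1  1->1 ok
  [7] x  {1}  => 1  1->1 ok
  [8] x  {1}  => 1  1->1 ok
  [9] x  {1}  => 1  1->1 ok

0,2,2,2,0,1,1,1,1,1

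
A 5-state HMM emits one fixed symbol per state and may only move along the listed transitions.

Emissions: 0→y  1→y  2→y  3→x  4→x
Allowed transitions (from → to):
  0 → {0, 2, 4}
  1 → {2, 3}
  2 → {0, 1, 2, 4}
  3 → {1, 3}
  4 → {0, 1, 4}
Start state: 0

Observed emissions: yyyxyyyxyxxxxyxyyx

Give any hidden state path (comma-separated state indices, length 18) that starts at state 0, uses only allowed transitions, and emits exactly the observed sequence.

  0: obs=y cand={0,1,2} pick 0 [start]
  1: obs=y cand={0,1,2} pick 0 [0->0 ok]
  2: obs=y cand={0,1,2} pick 2 [0->2 ok]
  3: obs=x cand={3,4} pick 4 [2->4 ok]
  4: obs=y cand={0,1,2} pick 1 [4->1 ok]
  5: obs=y cand={0,1,2} pick 2 [1->2 ok]
  6: obs=y cand={0,1,2} pick 0 [2->0 ok]
  7: obs=x cand={3,4} pick 4 [0->4 ok]
  8: obs=y cand={0,1,2} pick 0 [4->0 ok]
  9: obs=x cand={3,4} pick 4 [0->4 ok]
  10: obs=x cand={3,4} pick 4 [4->4 ok]
  11: obs=x cand={3,4} pick 4 [4->4 ok]
  12: obs=x cand={3,4} pick 4 [4->4 ok]
  13: obs=y cand={0,1,2} pick 0 [4->0 ok]
  14: obs=x cand={3,4} pick 4 [0->4 ok]
  15: obs=y cand={0,1,2} pick 1 [4->1 ok]
  16: obs=y cand={0,1,2} pick 2 [1->2 ok]
  17: obs=x cand={3,4} pick 4 [2->4 ok]

0,0,2,4,1,2,0,4,0,4,4,4,4,0,4,1,2,4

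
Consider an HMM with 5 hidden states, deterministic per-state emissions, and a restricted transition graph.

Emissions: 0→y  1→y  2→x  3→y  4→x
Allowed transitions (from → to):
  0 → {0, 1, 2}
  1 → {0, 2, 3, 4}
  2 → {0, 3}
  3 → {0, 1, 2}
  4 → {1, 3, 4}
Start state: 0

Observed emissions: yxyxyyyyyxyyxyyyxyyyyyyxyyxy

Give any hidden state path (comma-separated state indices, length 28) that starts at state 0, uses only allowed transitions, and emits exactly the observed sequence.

0,2,3,2,3,0,1,0,1,2,0,1,2,0,0,1,2,0,0,0,0,0,0,2,0,1,2,3

  [0] y  {0,1,3}  => 0  start
  [1] x  {2,4}  => 2  0->2 ok
  [2] y  {0,1,3}  => 3  2->3 ok
  [3] x  {2,4}  => 2  3->2 ok
  [4] y  {0,1,3}  => 3  2->3 ok
  [5] y  {0,1,3}  => 0  3->0 ok
  [6] y  {0,1,3}  => 1  0->1 ok
  [7] y  {0,1,3}  => 0  1->0 ok
  [8] y  {0,1,3}  => 1  0->1 ok
  [9] x  {2,4}  => 2  1->2 ok
  [10] y  {0,1,3}  => 0  2->0 ok
  [11] y  {0,1,3}  => 1  0->1 ok
  [12] x  {2,4}  => 2  1->2 ok
  [13] y  {0,1,3}  => 0  2->0 ok
  [14] y  {0,1,3}  => 0  0->0 ok
  [15] y  {0,1,3}  => 1  0->1 ok
  [16] x  {2,4}  => 2  1->2 ok
  [17] y  {0,1,3}  => 0  2->0 ok
  [18] y  {0,1,3}  => 0  0->0 ok
  [19] y  {0,1,3}  => 0  0->0 ok
  [20] y  {0,1,3}  => 0  0->0 ok
  [21] y  {0,1,3}  => 0  0->0 ok
  [22] y  {0,1,3}  => 0  0->0 ok
  [23] x  {2,4}  => 2  0->2 ok
  [24] y  {0,1,3}  => 0  2->0 ok
  [25] y  {0,1,3}  => 1  0->1 ok
  [26] x  {2,4}  => 2  1->2 ok
  [27] y  {0,1,3}  => 3  2->3 ok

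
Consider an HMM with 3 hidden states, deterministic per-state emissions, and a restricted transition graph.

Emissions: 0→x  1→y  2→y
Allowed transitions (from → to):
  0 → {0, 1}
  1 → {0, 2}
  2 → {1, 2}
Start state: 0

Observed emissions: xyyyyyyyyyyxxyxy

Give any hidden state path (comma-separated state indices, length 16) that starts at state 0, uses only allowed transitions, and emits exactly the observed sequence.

  [0] x  {0}  => 0  start
  [1] y  {1,2}  => 1  0->1 ok
  [2] y  {1,2}  => 2  1->2 ok
  [3] y  {1,2}  => 2  2->2 ok
  [4] y  {1,2}  => 1  2->1 ok
  [5] y  {1,2}  => 2  1->2 ok
  [6] y  {1,2}  => 2  2->2 ok
  [7] y  {1,2}  => 2  2->2 ok
  [8] y  {1,2}  => 1  2->1 ok
  [9] y  {1,2}  => 2  1->2 ok
  [10] y  {1,2}  => 1  2->1 ok
  [11] x  {0}  => 0  1->0 ok
  [12] x  {0}  => 0  0->0 ok
  [13] y  {1,2}  => 1  0->1 ok
  [14] x  {0}  => 0  1->0 ok
  [15] y  {1,2}  => 1  0->1 ok

0,1,2,2,1,2,2,2,1,2,1,0,0,1,0,1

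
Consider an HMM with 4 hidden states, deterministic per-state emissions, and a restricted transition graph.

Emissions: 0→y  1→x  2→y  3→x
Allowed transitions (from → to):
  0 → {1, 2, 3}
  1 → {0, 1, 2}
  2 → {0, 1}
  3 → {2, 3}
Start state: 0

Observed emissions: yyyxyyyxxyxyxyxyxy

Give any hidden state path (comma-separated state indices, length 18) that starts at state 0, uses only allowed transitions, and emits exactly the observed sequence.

  t0 'y' -> {0,2}, take 0 (start)
  t1 'y' -> {0,2}, take 2 (0->2 ok)
  t2 'y' -> {0,2}, take 0 (2->0 ok)
  t3 'x' -> {1,3}, take 1 (0->1 ok)
  t4 'y' -> {0,2}, take 0 (1->0 ok)
  t5 'y' -> {0,2}, take 2 (0->2 ok)
  t6 'y' -> {0,2}, take 0 (2->0 ok)
  t7 'x' -> {1,3}, take 3 (0->3 ok)
  t8 'x' -> {1,3}, take 3 (3->3 ok)
  t9 'y' -> {0,2}, take 2 (3->2 ok)
  t10 'x' -> {1,3}, take 1 (2->1 ok)
  t11 'y' -> {0,2}, take 2 (1->2 ok)
  t12 'x' -> {1,3}, take 1 (2->1 ok)
  t13 'y' -> {0,2}, take 0 (1->0 ok)
  t14 'x' -> {1,3}, take 3 (0->3 ok)
  t15 'y' -> {0,2}, take 2 (3->2 ok)
  t16 'x' -> {1,3}, take 1 (2->1 ok)
  t17 'y' -> {0,2}, take 0 (1->0 ok)

0,2,0,1,0,2,0,3,3,2,1,2,1,0,3,2,1,0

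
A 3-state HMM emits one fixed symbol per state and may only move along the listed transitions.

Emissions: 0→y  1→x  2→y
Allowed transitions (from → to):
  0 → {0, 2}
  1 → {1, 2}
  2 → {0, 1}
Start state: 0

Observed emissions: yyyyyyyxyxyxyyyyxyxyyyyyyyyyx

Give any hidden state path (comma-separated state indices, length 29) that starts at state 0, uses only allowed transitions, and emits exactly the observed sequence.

0,0,2,0,2,0,2,1,2,1,2,1,2,0,0,2,1,2,1,2,0,0,2,0,0,0,0,2,1

  [0] y  {0,2}  => 0  start
  [1] y  {0,2}  => 0  0->0 ok
  [2] y  {0,2}  => 2  0->2 ok
  [3] y  {0,2}  => 0  2->0 ok
  [4] y  {0,2}  => 2  0->2 ok
  [5] y  {0,2}  => 0  2->0 ok
  [6] y  {0,2}  => 2  0->2 ok
  [7] x  {1}  => 1  2->1 ok
  [8] y  {0,2}  => 2  1->2 ok
  [9] x  {1}  => 1  2->1 ok
  [10] y  {0,2}  => 2  1->2 ok
  [11] x  {1}  => 1  2->1 ok
  [12] y  {0,2}  => 2  1->2 ok
  [13] y  {0,2}  => 0  2->0 ok
  [14] y  {0,2}  => 0  0->0 ok
  [15] y  {0,2}  => 2  0->2 ok
  [16] x  {1}  => 1  2->1 ok
  [17] y  {0,2}  => 2  1->2 ok
  [18] x  {1}  => 1  2->1 ok
  [19] y  {0,2}  => 2  1->2 ok
  [20] y  {0,2}  => 0  2->0 ok
  [21] y  {0,2}  => 0  0->0 ok
  [22] y  {0,2}  => 2  0->2 ok
  [23] y  {0,2}  => 0  2->0 ok
  [24] y  {0,2}  => 0  0->0 ok
  [25] y  {0,2}  => 0  0->0 ok
  [26] y  {0,2}  => 0  0->0 ok
  [27] y  {0,2}  => 2  0->2 ok
  [28] x  {1}  => 1  2->1 ok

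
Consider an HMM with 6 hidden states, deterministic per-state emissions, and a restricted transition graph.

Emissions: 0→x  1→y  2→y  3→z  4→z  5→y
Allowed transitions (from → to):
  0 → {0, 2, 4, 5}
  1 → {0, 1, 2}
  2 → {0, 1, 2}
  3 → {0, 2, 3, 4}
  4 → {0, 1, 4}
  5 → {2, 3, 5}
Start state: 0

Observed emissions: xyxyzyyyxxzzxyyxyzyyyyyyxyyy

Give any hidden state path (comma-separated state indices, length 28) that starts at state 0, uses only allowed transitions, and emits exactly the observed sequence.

  [0] x  {0}  => 0  start
  [1] y  {1,2,5}  => 2  0->2 ok
  [2] x  {0}  => 0  2->0 ok
  [3] y  {1,2,5}  => 5  0->5 ok
  [4] z  {3,4}  => 3  5->3 ok
  [5] y  {1,2,5}  => 2  3->2 ok
  [6] y  {1,2,5}  => 1  2->1 ok
  [7] y  {1,2,5}  => 1  1->1 ok
  [8] x  {0}  => 0  1->0 ok
  [9] x  {0}  => 0  0->0 ok
  [10] z  {3,4}  => 4  0->4 ok
  [11] z  {3,4}  => 4  4->4 ok
  [12] x  {0}  => 0  4->0 ok
  [13] y  {1,2,5}  => 2  0->2 ok
  [14] y  {1,2,5}  => 2  2->2 ok
  [15] x  {0}  => 0  2->0 ok
  [16] y  {1,2,5}  => 5  0->5 ok
  [17] z  {3,4}  => 3  5->3 ok
  [18] y  {1,2,5}  => 2  3->2 ok
  [19] y  {1,2,5}  => 1  2->1 ok
  [20] y  {1,2,5}  => 2  1->2 ok
  [21] y  {1,2,5}  => 2  2->2 ok
  [22] y  {1,2,5}  => 1  2->1 ok
  [23] y  {1,2,5}  => 1  1->1 ok
  [24] x  {0}  => 0  1->0 ok
  [25] y  {1,2,5}  => 2  0->2 ok
  [26] y  {1,2,5}  => 1  2->1 ok
  [27] y  {1,2,5}  => 2  1->2 ok

0,2,0,5,3,2,1,1,0,0,4,4,0,2,2,0,5,3,2,1,2,2,1,1,0,2,1,2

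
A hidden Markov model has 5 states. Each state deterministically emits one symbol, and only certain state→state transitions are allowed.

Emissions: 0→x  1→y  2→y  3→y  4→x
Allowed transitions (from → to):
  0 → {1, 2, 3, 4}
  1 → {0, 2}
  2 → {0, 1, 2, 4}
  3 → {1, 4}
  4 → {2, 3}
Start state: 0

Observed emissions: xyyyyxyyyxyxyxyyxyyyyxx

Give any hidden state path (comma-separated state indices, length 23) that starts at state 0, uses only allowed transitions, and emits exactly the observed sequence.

  t0 'x' -> {0,4}, take 0 (start)
  t1 'y' -> {1,2,3}, take 2 (0->2 ok)
  t2 'y' -> {1,2,3}, take 1 (2->1 ok)
  t3 'y' -> {1,2,3}, take 2 (1->2 ok)
  t4 'y' -> {1,2,3}, take 1 (2->1 ok)
  t5 'x' -> {0,4}, take 0 (1->0 ok)
  t6 'y' -> {1,2,3}, take 1 (0->1 ok)
  t7 'y' -> {1,2,3}, take 2 (1->2 ok)
  t8 'y' -> {1,2,3}, take 2 (2->2 ok)
  t9 'x' -> {0,4}, take 0 (2->0 ok)
  t10 'y' -> {1,2,3}, take 1 (0->1 ok)
  t11 'x' -> {0,4}, take 0 (1->0 ok)
  t12 'y' -> {1,2,3}, take 1 (0->1 ok)
  t13 'x' -> {0,4}, take 0 (1->0 ok)
  t14 'y' -> {1,2,3}, take 1 (0->1 ok)
  t15 'y' -> {1,2,3}, take 2 (1->2 ok)
  t16 'x' -> {0,4}, take 4 (2->4 ok)
  t17 'y' -> {1,2,3}, take 3 (4->3 ok)
  t18 'y' -> {1,2,3}, take 1 (3->1 ok)
  t19 'y' -> {1,2,3}, take 2 (1->2 ok)
  t20 'y' -> {1,2,3}, take 1 (2->1 ok)
  t21 'x' -> {0,4}, take 0 (1->0 ok)
  t22 'x' -> {0,4}, take 4 (0->4 ok)

0,2,1,2,1,0,1,2,2,0,1,0,1,0,1,2,4,3,1,2,1,0,4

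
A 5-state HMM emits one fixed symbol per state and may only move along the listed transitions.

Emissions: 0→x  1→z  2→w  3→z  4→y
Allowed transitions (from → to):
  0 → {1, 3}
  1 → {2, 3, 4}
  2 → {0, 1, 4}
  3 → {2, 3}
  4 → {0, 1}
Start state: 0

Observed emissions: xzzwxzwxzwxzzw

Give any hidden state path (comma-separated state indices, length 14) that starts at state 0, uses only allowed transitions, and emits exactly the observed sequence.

  0: obs=x cand={0} pick 0 [start]
  1: obs=z cand={1,3} pick 1 [0->1 ok]
  2: obs=z cand={1,3} pick 3 [1->3 ok]
  3: obs=w cand={2} pick 2 [3->2 ok]
  4: obs=x cand={0} pick 0 [2->0 ok]
  5: obs=z cand={1,3} pick 3 [0->3 ok]
  6: obs=w cand={2} pick 2 [3->2 ok]
  7: obs=x cand={0} pick 0 [2->0 ok]
  8: obs=z cand={1,3} pick 1 [0->1 ok]
  9: obs=w cand={2} pick 2 [1->2 ok]
  10: obs=x cand={0} pick 0 [2->0 ok]
  11: obs=z cand={1,3} pick 3 [0->3 ok]
  12: obs=z cand={1,3} pick 3 [3->3 ok]
  13: obs=w cand={2} pick 2 [3->2 ok]

0,1,3,2,0,3,2,0,1,2,0,3,3,2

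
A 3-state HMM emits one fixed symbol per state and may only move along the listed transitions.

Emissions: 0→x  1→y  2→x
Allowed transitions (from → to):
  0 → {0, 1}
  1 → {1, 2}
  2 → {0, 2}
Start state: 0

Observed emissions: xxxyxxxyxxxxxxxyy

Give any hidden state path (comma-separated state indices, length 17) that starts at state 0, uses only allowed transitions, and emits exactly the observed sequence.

0,0,0,1,2,2,0,1,2,2,2,2,2,0,0,1,1

  pos 0: x in {0,2}, choose 0; start
  pos 1: x in {0,2}, choose 0; 0->0 ok
  pos 2: x in {0,2}, choose 0; 0->0 ok
  pos 3: y in {1}, choose 1; 0->1 ok
  pos 4: x in {0,2}, choose 2; 1->2 ok
  pos 5: x in {0,2}, choose 2; 2->2 ok
  pos 6: x in {0,2}, choose 0; 2->0 ok
  pos 7: y in {1}, choose 1; 0->1 ok
  pos 8: x in {0,2}, choose 2; 1->2 ok
  pos 9: x in {0,2}, choose 2; 2->2 ok
  pos 10: x in {0,2}, choose 2; 2->2 ok
  pos 11: x in {0,2}, choose 2; 2->2 ok
  pos 12: x in {0,2}, choose 2; 2->2 ok
  pos 13: x in {0,2}, choose 0; 2->0 ok
  pos 14: x in {0,2}, choose 0; 0->0 ok
  pos 15: y in {1}, choose 1; 0->1 ok
  pos 16: y in {1}, choose 1; 1->1 ok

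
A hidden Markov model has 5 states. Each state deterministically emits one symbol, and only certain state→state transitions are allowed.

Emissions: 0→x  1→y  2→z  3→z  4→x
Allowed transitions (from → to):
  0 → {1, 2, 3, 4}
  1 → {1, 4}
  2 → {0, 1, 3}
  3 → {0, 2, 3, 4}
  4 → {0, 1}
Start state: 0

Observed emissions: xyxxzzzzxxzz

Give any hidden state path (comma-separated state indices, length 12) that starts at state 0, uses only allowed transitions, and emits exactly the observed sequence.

0,1,4,0,3,3,2,3,4,0,3,2

  [0] x  {0,4}  => 0  start
  [1] y  {1}  => 1  0->1 ok
  [2] x  {0,4}  => 4  1->4 ok
  [3] x  {0,4}  => 0  4->0 ok
  [4] z  {2,3}  => 3  0->3 ok
  [5] z  {2,3}  => 3  3->3 ok
  [6] z  {2,3}  => 2  3->2 ok
  [7] z  {2,3}  => 3  2->3 ok
  [8] x  {0,4}  => 4  3->4 ok
  [9] x  {0,4}  => 0  4->0 ok
  [10] z  {2,3}  => 3  0->3 ok
  [11] z  {2,3}  => 2  3->2 ok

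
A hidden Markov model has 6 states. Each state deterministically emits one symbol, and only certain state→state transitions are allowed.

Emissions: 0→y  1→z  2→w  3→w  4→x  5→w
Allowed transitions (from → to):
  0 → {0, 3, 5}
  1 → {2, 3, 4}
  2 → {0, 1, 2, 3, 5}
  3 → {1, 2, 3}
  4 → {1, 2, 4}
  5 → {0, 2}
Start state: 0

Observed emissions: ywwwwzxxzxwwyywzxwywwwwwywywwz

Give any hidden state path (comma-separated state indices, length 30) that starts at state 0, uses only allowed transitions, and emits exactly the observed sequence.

  t0 'y' -> {0}, take 0 (start)
  t1 'w' -> {2,3,5}, take 3 (0->3 ok)
  t2 'w' -> {2,3,5}, take 3 (3->3 ok)
  t3 'w' -> {2,3,5}, take 3 (3->3 ok)
  t4 'w' -> {2,3,5}, take 3 (3->3 ok)
  t5 'z' -> {1}, take 1 (3->1 ok)
  t6 'x' -> {4}, take 4 (1->4 ok)
  t7 'x' -> {4}, take 4 (4->4 ok)
  t8 'z' -> {1}, take 1 (4->1 ok)
  t9 'x' -> {4}, take 4 (1->4 ok)
  t10 'w' -> {2,3,5}, take 2 (4->2 ok)
  t11 'w' -> {2,3,5}, take 5 (2->5 ok)
  t12 'y' -> {0}, take 0 (5->0 ok)
  t13 'y' -> {0}, take 0 (0->0 ok)
  t14 'w' -> {2,3,5}, take 3 (0->3 ok)
  t15 'z' -> {1}, take 1 (3->1 ok)
  t16 'x' -> {4}, take 4 (1->4 ok)
  t17 'w' -> {2,3,5}, take 2 (4->2 ok)
  t18 'y' -> {0}, take 0 (2->0 ok)
  t19 'w' -> {2,3,5}, take 3 (0->3 ok)
  t20 'w' -> {2,3,5}, take 2 (3->2 ok)
  t21 'w' -> {2,3,5}, take 2 (2->2 ok)
  t22 'w' -> {2,3,5}, take 5 (2->5 ok)
  t23 'w' -> {2,3,5}, take 2 (5->2 ok)
  t24 'y' -> {0}, take 0 (2->0 ok)
  t25 'w' -> {2,3,5}, take 5 (0->5 ok)
  t26 'y' -> {0}, take 0 (5->0 ok)
  t27 'w' -> {2,3,5}, take 5 (0->5 ok)
  t28 'w' -> {2,3,5}, take 2 (5->2 ok)
  t29 'z' -> {1}, take 1 (2->1 ok)

0,3,3,3,3,1,4,4,1,4,2,5,0,0,3,1,4,2,0,3,2,2,5,2,0,5,0,5,2,1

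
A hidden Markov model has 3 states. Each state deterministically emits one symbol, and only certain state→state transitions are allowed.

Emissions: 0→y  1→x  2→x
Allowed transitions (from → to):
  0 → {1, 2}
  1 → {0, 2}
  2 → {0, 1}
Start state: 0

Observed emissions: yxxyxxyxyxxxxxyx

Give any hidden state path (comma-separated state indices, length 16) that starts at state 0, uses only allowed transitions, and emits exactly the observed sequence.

0,1,2,0,2,1,0,2,0,1,2,1,2,1,0,2

  t0 'y' -> {0}, take 0 (start)
  t1 'x' -> {1,2}, take 1 (0->1 ok)
  t2 'x' -> {1,2}, take 2 (1->2 ok)
  t3 'y' -> {0}, take 0 (2->0 ok)
  t4 'x' -> {1,2}, take 2 (0->2 ok)
  t5 'x' -> {1,2}, take 1 (2->1 ok)
  t6 'y' -> {0}, take 0 (1->0 ok)
  t7 'x' -> {1,2}, take 2 (0->2 ok)
  t8 'y' -> {0}, take 0 (2->0 ok)
  t9 'x' -> {1,2}, take 1 (0->1 ok)
  t10 'x' -> {1,2}, take 2 (1->2 ok)
  t11 'x' -> {1,2}, take 1 (2->1 ok)
  t12 'x' -> {1,2}, take 2 (1->2 ok)
  t13 'x' -> {1,2}, take 1 (2->1 ok)
  t14 'y' -> {0}, take 0 (1->0 ok)
  t15 'x' -> {1,2}, take 2 (0->2 ok)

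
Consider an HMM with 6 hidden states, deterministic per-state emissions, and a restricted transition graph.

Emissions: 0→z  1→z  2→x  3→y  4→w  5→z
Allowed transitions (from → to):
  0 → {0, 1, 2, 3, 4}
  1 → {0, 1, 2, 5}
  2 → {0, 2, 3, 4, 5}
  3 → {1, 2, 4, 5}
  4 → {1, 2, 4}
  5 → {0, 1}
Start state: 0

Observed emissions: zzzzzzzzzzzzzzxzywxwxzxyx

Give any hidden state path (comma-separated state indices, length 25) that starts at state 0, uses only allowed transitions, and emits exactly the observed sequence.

  0: obs=z cand={0,1,5} pick 0 [start]
  1: obs=z cand={0,1,5} pick 1 [0->1 ok]
  2: obs=z cand={0,1,5} pick 1 [1->1 ok]
  3: obs=z cand={0,1,5} pick 5 [1->5 ok]
  4: obs=z cand={0,1,5} pick 0 [5->0 ok]
  5: obs=z cand={0,1,5} pick 1 [0->1 ok]
  6: obs=z cand={0,1,5} pick 5 [1->5 ok]
  7: obs=z cand={0,1,5} pick 0 [5->0 ok]
  8: obs=z cand={0,1,5} pick 1 [0->1 ok]
  9: obs=z cand={0,1,5} pick 1 [1->1 ok]
  10: obs=z cand={0,1,5} pick 1 [1->1 ok]
  11: obs=z cand={0,1,5} pick 0 [1->0 ok]
  12: obs=z cand={0,1,5} pick 1 [0->1 ok]
  13: obs=z cand={0,1,5} pick 1 [1->1 ok]
  14: obs=x cand={2} pick 2 [1->2 ok]
  15: obs=z cand={0,1,5} pick 0 [2->0 ok]
  16: obs=y cand={3} pick 3 [0->3 ok]
  17: obs=w cand={4} pick 4 [3->4 ok]
  18: obs=x cand={2} pick 2 [4->2 ok]
  19: obs=w cand={4} pick 4 [2->4 ok]
  20: obs=x cand={2} pick 2 [4->2 ok]
  21: obs=z cand={0,1,5} pick 0 [2->0 ok]
  22: obs=x cand={2} pick 2 [0->2 ok]
  23: obs=y cand={3} pick 3 [2->3 ok]
  24: obs=x cand={2} pick 2 [3->2 ok]

0,1,1,5,0,1,5,0,1,1,1,0,1,1,2,0,3,4,2,4,2,0,2,3,2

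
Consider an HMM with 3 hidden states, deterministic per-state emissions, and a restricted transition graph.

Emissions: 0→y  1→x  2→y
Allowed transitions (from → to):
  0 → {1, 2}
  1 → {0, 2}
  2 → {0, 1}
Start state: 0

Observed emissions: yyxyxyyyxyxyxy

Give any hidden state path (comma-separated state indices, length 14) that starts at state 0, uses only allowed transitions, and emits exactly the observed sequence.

0,2,1,0,1,2,0,2,1,0,1,0,1,2

  t0 'y' -> {0,2}, take 0 (start)
  t1 'y' -> {0,2}, take 2 (0->2 ok)
  t2 'x' -> {1}, take 1 (2->1 ok)
  t3 'y' -> {0,2}, take 0 (1->0 ok)
  t4 'x' -> {1}, take 1 (0->1 ok)
  t5 'y' -> {0,2}, take 2 (1->2 ok)
  t6 'y' -> {0,2}, take 0 (2->0 ok)
  t7 'y' -> {0,2}, take 2 (0->2 ok)
  t8 'x' -> {1}, take 1 (2->1 ok)
  t9 'y' -> {0,2}, take 0 (1->0 ok)
  t10 'x' -> {1}, take 1 (0->1 ok)
  t11 'y' -> {0,2}, take 0 (1->0 ok)
  t12 'x' -> {1}, take 1 (0->1 ok)
  t13 'y' -> {0,2}, take 2 (1->2 ok)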